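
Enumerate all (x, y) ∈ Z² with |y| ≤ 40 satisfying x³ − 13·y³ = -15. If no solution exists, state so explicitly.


The equation is x³ - 13y³ = -15. For fixed y, x³ = 13·y³ − 15, so a solution requires the RHS to be a perfect cube.
Strategy: iterate y from -40 to 40, compute RHS = 13·y³ − 15, and check whether it is a (positive or negative) perfect cube.
Check small values of y:
  y = 0: RHS = -15 is not a perfect cube.
  y = 1: RHS = -2 is not a perfect cube.
  y = -1: RHS = -28 is not a perfect cube.
  y = 2: RHS = 89 is not a perfect cube.
  y = -2: RHS = -119 is not a perfect cube.
  y = 3: RHS = 336 is not a perfect cube.
  y = -3: RHS = -366 is not a perfect cube.
Continuing the search up to |y| = 40 finds no solutions either.
No (x, y) in the scanned range satisfies the equation.

No integer solutions with |y| ≤ 40.


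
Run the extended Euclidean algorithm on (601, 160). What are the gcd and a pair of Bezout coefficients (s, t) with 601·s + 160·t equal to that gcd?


Euclidean algorithm on (601, 160) — divide until remainder is 0:
  601 = 3 · 160 + 121
  160 = 1 · 121 + 39
  121 = 3 · 39 + 4
  39 = 9 · 4 + 3
  4 = 1 · 3 + 1
  3 = 3 · 1 + 0
gcd(601, 160) = 1.
Track Bezout coefficients alongside the remainders: start with r₀ = 601 = a·1 + b·0 (s = 1, t = 0) and r₁ = 160 = a·0 + b·1 (s = 0, t = 1); each new remainder r_{k+1} = r_{k-1} − q_k·r_k inherits s_{k+1} = s_{k-1} − q_k·s_k, t_{k+1} = t_{k-1} − q_k·t_k, so r_k = a·s_k + b·t_k at every step:
  q = 3: r = 121, s = 1 − 3·0 = 1, t = 0 − 3·1 = -3  (check: 601·1 + 160·(-3) = 121)
  q = 1: r = 39, s = 0 − 1·1 = -1, t = 1 − 1·(-3) = 4  (check: 601·(-1) + 160·4 = 39)
  q = 3: r = 4, s = 1 − 3·(-1) = 4, t = -3 − 3·4 = -15  (check: 601·4 + 160·(-15) = 4)
  q = 9: r = 3, s = -1 − 9·4 = -37, t = 4 − 9·(-15) = 139  (check: 601·(-37) + 160·139 = 3)
  q = 1: r = 1, s = 4 − 1·(-37) = 41, t = -15 − 1·139 = -154  (check: 601·41 + 160·(-154) = 1)
The row with r = 1 (the gcd) gives the Bezout coefficients s = 41, t = -154.
Result: 601 · (41) + 160 · (-154) = 1.

gcd(601, 160) = 1; s = 41, t = -154 (check: 601·41 + 160·(-154) = 1).


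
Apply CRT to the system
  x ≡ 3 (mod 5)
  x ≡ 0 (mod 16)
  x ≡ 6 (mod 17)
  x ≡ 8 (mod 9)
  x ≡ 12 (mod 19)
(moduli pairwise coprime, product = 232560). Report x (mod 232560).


Product of moduli M = 5 · 16 · 17 · 9 · 19 = 232560.
Merge one congruence at a time:
  Start: x ≡ 3 (mod 5).
  Combine with x ≡ 0 (mod 16); new modulus lcm = 80.
    Write x = 3 + 5·t and substitute into x ≡ 0 (mod 16): 5·t ≡ 0 − 3 = -3 (mod 16).
    Reduce coefficients mod 16: 5·t ≡ 13 (mod 16).
    The inverse of 5 mod 16 is 13 (since 5·13 = 65 = 4·16 + 1), so t ≡ 13·13 = 169 ≡ 9 (mod 16).
    Then x = 3 + 5·9 = 48, valid modulo lcm(5, 16) = 80: x ≡ 48 (mod 80).
  Combine with x ≡ 6 (mod 17); new modulus lcm = 1360.
    Write x = 48 + 80·t and substitute into x ≡ 6 (mod 17): 80·t ≡ 6 − 48 = -42 (mod 17).
    Reduce coefficients mod 17: 12·t ≡ 9 (mod 17).
    The inverse of 12 mod 17 is 10 (since 12·10 = 120 = 7·17 + 1), so t ≡ 10·9 = 90 ≡ 5 (mod 17).
    Then x = 48 + 80·5 = 448, valid modulo lcm(80, 17) = 1360: x ≡ 448 (mod 1360).
  Combine with x ≡ 8 (mod 9); new modulus lcm = 12240.
    Write x = 448 + 1360·t and substitute into x ≡ 8 (mod 9): 1360·t ≡ 8 − 448 = -440 (mod 9).
    Reduce coefficients mod 9: 1·t ≡ 1 (mod 9).
    So t ≡ 1 (mod 9).
    Then x = 448 + 1360·1 = 1808, valid modulo lcm(1360, 9) = 12240: x ≡ 1808 (mod 12240).
  Combine with x ≡ 12 (mod 19); new modulus lcm = 232560.
    Write x = 1808 + 12240·t and substitute into x ≡ 12 (mod 19): 12240·t ≡ 12 − 1808 = -1796 (mod 19).
    Reduce coefficients mod 19: 4·t ≡ 9 (mod 19).
    The inverse of 4 mod 19 is 5 (since 4·5 = 20 = 1·19 + 1), so t ≡ 5·9 = 45 ≡ 7 (mod 19).
    Then x = 1808 + 12240·7 = 87488, valid modulo lcm(12240, 19) = 232560: x ≡ 87488 (mod 232560).
Verify against each original: 87488 mod 5 = 3, 87488 mod 16 = 0, 87488 mod 17 = 6, 87488 mod 9 = 8, 87488 mod 19 = 12.

x ≡ 87488 (mod 232560).


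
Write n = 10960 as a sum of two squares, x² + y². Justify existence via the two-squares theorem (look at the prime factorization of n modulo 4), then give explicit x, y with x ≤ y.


Step 1: Factor n = 10960 = 2^4 · 5 · 137.
Step 2: Check the mod-4 condition on each prime factor: 2 = 2 (special); 5 ≡ 1 (mod 4), exponent 1; 137 ≡ 1 (mod 4), exponent 1.
All primes ≡ 3 (mod 4) appear to even exponent (or don't appear), so by the two-squares theorem n IS expressible as a sum of two squares.
Step 3: Build a representation. Group n = k² · m with k = 4 and m = 5 · 137 = 685 (a product of primes ≡ 1 (mod 4)); a representation of m scales to one of n via (k·x)² + (k·y)² = k²(x² + y²). Each prime p ≡ 1 (mod 4) is itself a sum of two squares; find a² by testing p − a² for a perfect square:
  5: 5 − 1² = 4 = 2² ⇒ 5 = 1² + 2².
  137: 137 − 1² = 136, 137 − 2² = 133, 137 − 3² = 128, 137 − 4² = 121 = 11² ⇒ 137 = 4² + 11².
  Combine using the Brahmagupta–Fibonacci identity (a² + b²)(c² + d²) = (ac − bd)² + (ad + bc)² = (ac + bd)² + (ad − bc)²:
  5 · 137 = 685: from (1² + 2²)(4² + 11²), take (1·4 − 2·11, 1·11 + 2·4) = (4 − 22, 11 + 8) = (-18, 19); dropping signs (only squares matter) gives (18, 19); check 18² + 19² = 324 + 361 = 685 ✓.
  Scale by k = 4: (4·18, 4·19) = (72, 76).
Step 4: Order so x ≤ y and verify: 72² + 76² = 5184 + 5776 = 10960 = n. ✓

n = 10960 = 72² + 76² (one valid representation with x ≤ y).


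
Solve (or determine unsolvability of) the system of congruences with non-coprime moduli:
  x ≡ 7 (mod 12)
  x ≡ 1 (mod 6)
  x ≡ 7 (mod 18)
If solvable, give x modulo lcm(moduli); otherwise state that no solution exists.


Moduli 12, 6, 18 are not pairwise coprime, so CRT works modulo lcm(m_i) when all pairwise compatibility conditions hold.
Pairwise compatibility: gcd(m_i, m_j) must divide a_i - a_j for every pair.
Merge one congruence at a time:
  Start: x ≡ 7 (mod 12).
  Combine with x ≡ 1 (mod 6): gcd(12, 6) = 6; 1 - 7 = -6, which IS divisible by 6, so compatible.
    Write x = 7 + 12·t and substitute into x ≡ 1 (mod 6): 12·t ≡ 1 − 7 = -6 (mod 6).
    Divide the congruence (and modulus) by g = 6: 2·t ≡ -1 (mod 1).
    Modulo 1 every t works; take t = 0.
    Then x = 7 + 12·0 = 7, valid modulo lcm(12, 6) = 12: x ≡ 7 (mod 12).
  Combine with x ≡ 7 (mod 18): gcd(12, 18) = 6; 7 - 7 = 0, which IS divisible by 6, so compatible.
    Write x = 7 + 12·t and substitute into x ≡ 7 (mod 18): 12·t ≡ 7 − 7 = 0 (mod 18).
    Divide the congruence (and modulus) by g = 6: 2·t ≡ 0 (mod 3).
    The inverse of 2 mod 3 is 2 (since 2·2 = 4 = 1·3 + 1), so t ≡ 2·0 = 0 ≡ 0 (mod 3).
    Then x = 7 + 12·0 = 7, valid modulo lcm(12, 18) = 36: x ≡ 7 (mod 36).
Verify: 7 mod 12 = 7, 7 mod 6 = 1, 7 mod 18 = 7.

x ≡ 7 (mod 36).


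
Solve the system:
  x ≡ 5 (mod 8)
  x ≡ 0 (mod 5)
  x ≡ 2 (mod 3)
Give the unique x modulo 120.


Moduli 8, 5, 3 are pairwise coprime; by CRT there is a unique solution modulo M = 8 · 5 · 3 = 120.
Solve pairwise, accumulating the modulus:
  Start with x ≡ 5 (mod 8).
  Combine with x ≡ 0 (mod 5): since gcd(8, 5) = 1, we get a unique residue mod 40.
    Write x = 5 + 8·t and substitute into x ≡ 0 (mod 5): 8·t ≡ 0 − 5 = -5 (mod 5).
    Reduce coefficients mod 5: 3·t ≡ 0 (mod 5).
    The inverse of 3 mod 5 is 2 (since 3·2 = 6 = 1·5 + 1), so t ≡ 2·0 = 0 ≡ 0 (mod 5).
    Then x = 5 + 8·0 = 5, valid modulo lcm(8, 5) = 40: x ≡ 5 (mod 40).
  Combine with x ≡ 2 (mod 3): since gcd(40, 3) = 1, we get a unique residue mod 120.
    Write x = 5 + 40·t and substitute into x ≡ 2 (mod 3): 40·t ≡ 2 − 5 = -3 (mod 3).
    Reduce coefficients mod 3: 1·t ≡ 0 (mod 3).
    So t ≡ 0 (mod 3).
    Then x = 5 + 40·0 = 5, valid modulo lcm(40, 3) = 120: x ≡ 5 (mod 120).
Verify: 5 mod 8 = 5 ✓, 5 mod 5 = 0 ✓, 5 mod 3 = 2 ✓.

x ≡ 5 (mod 120).


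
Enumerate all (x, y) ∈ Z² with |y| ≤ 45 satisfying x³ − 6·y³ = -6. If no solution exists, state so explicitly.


The equation is x³ - 6y³ = -6. For fixed y, x³ = 6·y³ − 6, so a solution requires the RHS to be a perfect cube.
Strategy: iterate y from -45 to 45, compute RHS = 6·y³ − 6, and check whether it is a (positive or negative) perfect cube.
Check small values of y:
  y = 0: RHS = -6 is not a perfect cube.
  y = 1: RHS = 0 = (0)³ ⇒ x = 0 works.
  y = -1: RHS = -12 is not a perfect cube.
  y = 2: RHS = 42 is not a perfect cube.
  y = -2: RHS = -54 is not a perfect cube.
  y = 3: RHS = 156 is not a perfect cube.
  y = -3: RHS = -168 is not a perfect cube.
Continuing the search up to |y| = 45 finds no further solutions beyond those listed.
Collected solutions: (0, 1).

Solutions (with |y| ≤ 45): (0, 1).


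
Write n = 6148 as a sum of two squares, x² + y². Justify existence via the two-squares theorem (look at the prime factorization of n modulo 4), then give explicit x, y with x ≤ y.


Step 1: Factor n = 6148 = 2^2 · 29 · 53.
Step 2: Check the mod-4 condition on each prime factor: 2 = 2 (special); 29 ≡ 1 (mod 4), exponent 1; 53 ≡ 1 (mod 4), exponent 1.
All primes ≡ 3 (mod 4) appear to even exponent (or don't appear), so by the two-squares theorem n IS expressible as a sum of two squares.
Step 3: Build a representation. Group n = k² · m with k = 2 and m = 29 · 53 = 1537 (a product of primes ≡ 1 (mod 4)); a representation of m scales to one of n via (k·x)² + (k·y)² = k²(x² + y²). Each prime p ≡ 1 (mod 4) is itself a sum of two squares; find a² by testing p − a² for a perfect square:
  29: 29 − 1² = 28, 29 − 2² = 25 = 5² ⇒ 29 = 2² + 5².
  53: 53 − 1² = 52, 53 − 2² = 49 = 7² ⇒ 53 = 2² + 7².
  Combine using the Brahmagupta–Fibonacci identity (a² + b²)(c² + d²) = (ac − bd)² + (ad + bc)² = (ac + bd)² + (ad − bc)²:
  29 · 53 = 1537: from (2² + 5²)(2² + 7²), take (2·2 − 5·7, 2·7 + 5·2) = (4 − 35, 14 + 10) = (-31, 24); dropping signs (only squares matter) gives (31, 24); check 31² + 24² = 961 + 576 = 1537 ✓.
  Scale by k = 2: (2·31, 2·24) = (62, 48).
Step 4: Order so x ≤ y and verify: 48² + 62² = 2304 + 3844 = 6148 = n. ✓

n = 6148 = 48² + 62² (one valid representation with x ≤ y).


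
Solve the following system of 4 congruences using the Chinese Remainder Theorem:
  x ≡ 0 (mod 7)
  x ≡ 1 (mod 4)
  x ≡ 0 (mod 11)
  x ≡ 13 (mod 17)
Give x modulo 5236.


Product of moduli M = 7 · 4 · 11 · 17 = 5236.
Merge one congruence at a time:
  Start: x ≡ 0 (mod 7).
  Combine with x ≡ 1 (mod 4); new modulus lcm = 28.
    Write x = 0 + 7·t and substitute into x ≡ 1 (mod 4): 7·t ≡ 1 − 0 = 1 (mod 4).
    Reduce coefficients mod 4: 3·t ≡ 1 (mod 4).
    The inverse of 3 mod 4 is 3 (since 3·3 = 9 = 2·4 + 1), so t ≡ 3·1 = 3 ≡ 3 (mod 4).
    Then x = 0 + 7·3 = 21, valid modulo lcm(7, 4) = 28: x ≡ 21 (mod 28).
  Combine with x ≡ 0 (mod 11); new modulus lcm = 308.
    Write x = 21 + 28·t and substitute into x ≡ 0 (mod 11): 28·t ≡ 0 − 21 = -21 (mod 11).
    Reduce coefficients mod 11: 6·t ≡ 1 (mod 11).
    The inverse of 6 mod 11 is 2 (since 6·2 = 12 = 1·11 + 1), so t ≡ 2·1 = 2 ≡ 2 (mod 11).
    Then x = 21 + 28·2 = 77, valid modulo lcm(28, 11) = 308: x ≡ 77 (mod 308).
  Combine with x ≡ 13 (mod 17); new modulus lcm = 5236.
    Write x = 77 + 308·t and substitute into x ≡ 13 (mod 17): 308·t ≡ 13 − 77 = -64 (mod 17).
    Reduce coefficients mod 17: 2·t ≡ 4 (mod 17).
    The inverse of 2 mod 17 is 9 (since 2·9 = 18 = 1·17 + 1), so t ≡ 9·4 = 36 ≡ 2 (mod 17).
    Then x = 77 + 308·2 = 693, valid modulo lcm(308, 17) = 5236: x ≡ 693 (mod 5236).
Verify against each original: 693 mod 7 = 0, 693 mod 4 = 1, 693 mod 11 = 0, 693 mod 17 = 13.

x ≡ 693 (mod 5236).


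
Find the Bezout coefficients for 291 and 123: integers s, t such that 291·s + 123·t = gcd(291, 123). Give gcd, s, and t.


Euclidean algorithm on (291, 123) — divide until remainder is 0:
  291 = 2 · 123 + 45
  123 = 2 · 45 + 33
  45 = 1 · 33 + 12
  33 = 2 · 12 + 9
  12 = 1 · 9 + 3
  9 = 3 · 3 + 0
gcd(291, 123) = 3.
Track Bezout coefficients alongside the remainders: start with r₀ = 291 = a·1 + b·0 (s = 1, t = 0) and r₁ = 123 = a·0 + b·1 (s = 0, t = 1); each new remainder r_{k+1} = r_{k-1} − q_k·r_k inherits s_{k+1} = s_{k-1} − q_k·s_k, t_{k+1} = t_{k-1} − q_k·t_k, so r_k = a·s_k + b·t_k at every step:
  q = 2: r = 45, s = 1 − 2·0 = 1, t = 0 − 2·1 = -2  (check: 291·1 + 123·(-2) = 45)
  q = 2: r = 33, s = 0 − 2·1 = -2, t = 1 − 2·(-2) = 5  (check: 291·(-2) + 123·5 = 33)
  q = 1: r = 12, s = 1 − 1·(-2) = 3, t = -2 − 1·5 = -7  (check: 291·3 + 123·(-7) = 12)
  q = 2: r = 9, s = -2 − 2·3 = -8, t = 5 − 2·(-7) = 19  (check: 291·(-8) + 123·19 = 9)
  q = 1: r = 3, s = 3 − 1·(-8) = 11, t = -7 − 1·19 = -26  (check: 291·11 + 123·(-26) = 3)
The row with r = 3 (the gcd) gives the Bezout coefficients s = 11, t = -26.
Result: 291 · (11) + 123 · (-26) = 3.

gcd(291, 123) = 3; s = 11, t = -26 (check: 291·11 + 123·(-26) = 3).


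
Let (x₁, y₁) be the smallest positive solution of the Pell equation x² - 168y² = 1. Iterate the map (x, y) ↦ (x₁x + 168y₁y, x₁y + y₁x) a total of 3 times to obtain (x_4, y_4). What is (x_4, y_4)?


Step 1: Find the fundamental solution (x₁, y₁) of x² - 168y² = 1.
  Expand √168 as a continued fraction. a₀ = ⌊√168⌋ = 12; iterate m_{k+1} = d_k·a_k − m_k, d_{k+1} = (168 − m_{k+1}²)/d_k, a_{k+1} = ⌊(a₀ + m_{k+1})/d_{k+1}⌋ (starting m₀ = 0, d₀ = 1), with convergents p_k = a_k·p_{k-1} + p_{k-2}, q_k = a_k·q_{k-1} + q_{k-2} (p₋₁ = 1, q₋₁ = 0):
  k = 0: a₀ = 12; p₀/q₀ = 12/1; p₀² − 168·q₀² = 144 − 168 = -24.
  k = 1: m = 12, d = 24, a = ⌊(12 + 12)/24⌋ = 1; p/q = (1·12 + 1)/(1·1 + 0) = 13/1; p² − 168·q² = 169 − 168 = 1.
  The first convergent with p² − 168·q² = 1 gives the fundamental solution (x₁, y₁) = (13, 1).
Step 2: Apply the recurrence (x_{n+1}, y_{n+1}) = (x₁x_n + 168y₁y_n, x₁y_n + y₁x_n) repeatedly.
  From (x_1, y_1) = (13, 1): x_2 = 13·13 + 168·1·1 = 337; y_2 = 13·1 + 1·13 = 26.
  From (x_2, y_2) = (337, 26): x_3 = 13·337 + 168·1·26 = 8749; y_3 = 13·26 + 1·337 = 675.
  From (x_3, y_3) = (8749, 675): x_4 = 13·8749 + 168·1·675 = 227137; y_4 = 13·675 + 1·8749 = 17524.
Step 3: Verify x_4² - 168·y_4² = 51591216769 - 51591216768 = 1 (should be 1). ✓

(x_1, y_1) = (13, 1); (x_4, y_4) = (227137, 17524).


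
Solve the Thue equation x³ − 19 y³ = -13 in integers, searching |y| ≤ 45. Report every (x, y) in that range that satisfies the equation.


The equation is x³ - 19y³ = -13. For fixed y, x³ = 19·y³ − 13, so a solution requires the RHS to be a perfect cube.
Strategy: iterate y from -45 to 45, compute RHS = 19·y³ − 13, and check whether it is a (positive or negative) perfect cube.
Check small values of y:
  y = 0: RHS = -13 is not a perfect cube.
  y = 1: RHS = 6 is not a perfect cube.
  y = -1: RHS = -32 is not a perfect cube.
  y = 2: RHS = 139 is not a perfect cube.
  y = -2: RHS = -165 is not a perfect cube.
  y = 3: RHS = 500 is not a perfect cube.
  y = -3: RHS = -526 is not a perfect cube.
Continuing the search up to |y| = 45 finds no solutions either.
No (x, y) in the scanned range satisfies the equation.

No integer solutions with |y| ≤ 45.


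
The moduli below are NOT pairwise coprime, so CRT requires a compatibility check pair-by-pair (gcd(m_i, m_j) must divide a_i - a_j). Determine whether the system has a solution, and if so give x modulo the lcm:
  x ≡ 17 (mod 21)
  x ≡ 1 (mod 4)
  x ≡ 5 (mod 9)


Moduli 21, 4, 9 are not pairwise coprime, so CRT works modulo lcm(m_i) when all pairwise compatibility conditions hold.
Pairwise compatibility: gcd(m_i, m_j) must divide a_i - a_j for every pair.
Merge one congruence at a time:
  Start: x ≡ 17 (mod 21).
  Combine with x ≡ 1 (mod 4): gcd(21, 4) = 1; 1 - 17 = -16, which IS divisible by 1, so compatible.
    Write x = 17 + 21·t and substitute into x ≡ 1 (mod 4): 21·t ≡ 1 − 17 = -16 (mod 4).
    Reduce coefficients mod 4: 1·t ≡ 0 (mod 4).
    So t ≡ 0 (mod 4).
    Then x = 17 + 21·0 = 17, valid modulo lcm(21, 4) = 84: x ≡ 17 (mod 84).
  Combine with x ≡ 5 (mod 9): gcd(84, 9) = 3; 5 - 17 = -12, which IS divisible by 3, so compatible.
    Write x = 17 + 84·t and substitute into x ≡ 5 (mod 9): 84·t ≡ 5 − 17 = -12 (mod 9).
    Divide the congruence (and modulus) by g = 3: 28·t ≡ -4 (mod 3).
    Reduce coefficients mod 3: 1·t ≡ 2 (mod 3).
    So t ≡ 2 (mod 3).
    Then x = 17 + 84·2 = 185, valid modulo lcm(84, 9) = 252: x ≡ 185 (mod 252).
Verify: 185 mod 21 = 17, 185 mod 4 = 1, 185 mod 9 = 5.

x ≡ 185 (mod 252).


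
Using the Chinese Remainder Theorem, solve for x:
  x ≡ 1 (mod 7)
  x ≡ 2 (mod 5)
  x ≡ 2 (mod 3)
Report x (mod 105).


Moduli 7, 5, 3 are pairwise coprime; by CRT there is a unique solution modulo M = 7 · 5 · 3 = 105.
Solve pairwise, accumulating the modulus:
  Start with x ≡ 1 (mod 7).
  Combine with x ≡ 2 (mod 5): since gcd(7, 5) = 1, we get a unique residue mod 35.
    Write x = 1 + 7·t and substitute into x ≡ 2 (mod 5): 7·t ≡ 2 − 1 = 1 (mod 5).
    Reduce coefficients mod 5: 2·t ≡ 1 (mod 5).
    The inverse of 2 mod 5 is 3 (since 2·3 = 6 = 1·5 + 1), so t ≡ 3·1 = 3 ≡ 3 (mod 5).
    Then x = 1 + 7·3 = 22, valid modulo lcm(7, 5) = 35: x ≡ 22 (mod 35).
  Combine with x ≡ 2 (mod 3): since gcd(35, 3) = 1, we get a unique residue mod 105.
    Write x = 22 + 35·t and substitute into x ≡ 2 (mod 3): 35·t ≡ 2 − 22 = -20 (mod 3).
    Reduce coefficients mod 3: 2·t ≡ 1 (mod 3).
    The inverse of 2 mod 3 is 2 (since 2·2 = 4 = 1·3 + 1), so t ≡ 2·1 = 2 ≡ 2 (mod 3).
    Then x = 22 + 35·2 = 92, valid modulo lcm(35, 3) = 105: x ≡ 92 (mod 105).
Verify: 92 mod 7 = 1 ✓, 92 mod 5 = 2 ✓, 92 mod 3 = 2 ✓.

x ≡ 92 (mod 105).


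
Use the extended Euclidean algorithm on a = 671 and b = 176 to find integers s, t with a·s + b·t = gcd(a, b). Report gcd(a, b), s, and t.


Euclidean algorithm on (671, 176) — divide until remainder is 0:
  671 = 3 · 176 + 143
  176 = 1 · 143 + 33
  143 = 4 · 33 + 11
  33 = 3 · 11 + 0
gcd(671, 176) = 11.
Track Bezout coefficients alongside the remainders: start with r₀ = 671 = a·1 + b·0 (s = 1, t = 0) and r₁ = 176 = a·0 + b·1 (s = 0, t = 1); each new remainder r_{k+1} = r_{k-1} − q_k·r_k inherits s_{k+1} = s_{k-1} − q_k·s_k, t_{k+1} = t_{k-1} − q_k·t_k, so r_k = a·s_k + b·t_k at every step:
  q = 3: r = 143, s = 1 − 3·0 = 1, t = 0 − 3·1 = -3  (check: 671·1 + 176·(-3) = 143)
  q = 1: r = 33, s = 0 − 1·1 = -1, t = 1 − 1·(-3) = 4  (check: 671·(-1) + 176·4 = 33)
  q = 4: r = 11, s = 1 − 4·(-1) = 5, t = -3 − 4·4 = -19  (check: 671·5 + 176·(-19) = 11)
The row with r = 11 (the gcd) gives the Bezout coefficients s = 5, t = -19.
Result: 671 · (5) + 176 · (-19) = 11.

gcd(671, 176) = 11; s = 5, t = -19 (check: 671·5 + 176·(-19) = 11).


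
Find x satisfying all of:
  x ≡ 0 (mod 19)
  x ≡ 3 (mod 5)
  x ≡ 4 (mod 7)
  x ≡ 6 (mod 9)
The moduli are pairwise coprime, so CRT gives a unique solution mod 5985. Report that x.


Product of moduli M = 19 · 5 · 7 · 9 = 5985.
Merge one congruence at a time:
  Start: x ≡ 0 (mod 19).
  Combine with x ≡ 3 (mod 5); new modulus lcm = 95.
    Write x = 0 + 19·t and substitute into x ≡ 3 (mod 5): 19·t ≡ 3 − 0 = 3 (mod 5).
    Reduce coefficients mod 5: 4·t ≡ 3 (mod 5).
    The inverse of 4 mod 5 is 4 (since 4·4 = 16 = 3·5 + 1), so t ≡ 4·3 = 12 ≡ 2 (mod 5).
    Then x = 0 + 19·2 = 38, valid modulo lcm(19, 5) = 95: x ≡ 38 (mod 95).
  Combine with x ≡ 4 (mod 7); new modulus lcm = 665.
    Write x = 38 + 95·t and substitute into x ≡ 4 (mod 7): 95·t ≡ 4 − 38 = -34 (mod 7).
    Reduce coefficients mod 7: 4·t ≡ 1 (mod 7).
    The inverse of 4 mod 7 is 2 (since 4·2 = 8 = 1·7 + 1), so t ≡ 2·1 = 2 ≡ 2 (mod 7).
    Then x = 38 + 95·2 = 228, valid modulo lcm(95, 7) = 665: x ≡ 228 (mod 665).
  Combine with x ≡ 6 (mod 9); new modulus lcm = 5985.
    Write x = 228 + 665·t and substitute into x ≡ 6 (mod 9): 665·t ≡ 6 − 228 = -222 (mod 9).
    Reduce coefficients mod 9: 8·t ≡ 3 (mod 9).
    The inverse of 8 mod 9 is 8 (since 8·8 = 64 = 7·9 + 1), so t ≡ 8·3 = 24 ≡ 6 (mod 9).
    Then x = 228 + 665·6 = 4218, valid modulo lcm(665, 9) = 5985: x ≡ 4218 (mod 5985).
Verify against each original: 4218 mod 19 = 0, 4218 mod 5 = 3, 4218 mod 7 = 4, 4218 mod 9 = 6.

x ≡ 4218 (mod 5985).


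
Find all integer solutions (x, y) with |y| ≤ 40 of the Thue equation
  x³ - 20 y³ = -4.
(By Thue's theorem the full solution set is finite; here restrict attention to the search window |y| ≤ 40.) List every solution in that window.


The equation is x³ - 20y³ = -4. For fixed y, x³ = 20·y³ − 4, so a solution requires the RHS to be a perfect cube.
Strategy: iterate y from -40 to 40, compute RHS = 20·y³ − 4, and check whether it is a (positive or negative) perfect cube.
Check small values of y:
  y = 0: RHS = -4 is not a perfect cube.
  y = 1: RHS = 16 is not a perfect cube.
  y = -1: RHS = -24 is not a perfect cube.
  y = 2: RHS = 156 is not a perfect cube.
  y = -2: RHS = -164 is not a perfect cube.
  y = 3: RHS = 536 is not a perfect cube.
  y = -3: RHS = -544 is not a perfect cube.
Continuing the search up to |y| = 40 finds no solutions either.
No (x, y) in the scanned range satisfies the equation.

No integer solutions with |y| ≤ 40.


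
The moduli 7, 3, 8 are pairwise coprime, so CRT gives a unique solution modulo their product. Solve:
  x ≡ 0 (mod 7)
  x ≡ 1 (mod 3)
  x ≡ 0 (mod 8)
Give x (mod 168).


Moduli 7, 3, 8 are pairwise coprime; by CRT there is a unique solution modulo M = 7 · 3 · 8 = 168.
Solve pairwise, accumulating the modulus:
  Start with x ≡ 0 (mod 7).
  Combine with x ≡ 1 (mod 3): since gcd(7, 3) = 1, we get a unique residue mod 21.
    Write x = 0 + 7·t and substitute into x ≡ 1 (mod 3): 7·t ≡ 1 − 0 = 1 (mod 3).
    Reduce coefficients mod 3: 1·t ≡ 1 (mod 3).
    So t ≡ 1 (mod 3).
    Then x = 0 + 7·1 = 7, valid modulo lcm(7, 3) = 21: x ≡ 7 (mod 21).
  Combine with x ≡ 0 (mod 8): since gcd(21, 8) = 1, we get a unique residue mod 168.
    Write x = 7 + 21·t and substitute into x ≡ 0 (mod 8): 21·t ≡ 0 − 7 = -7 (mod 8).
    Reduce coefficients mod 8: 5·t ≡ 1 (mod 8).
    The inverse of 5 mod 8 is 5 (since 5·5 = 25 = 3·8 + 1), so t ≡ 5·1 = 5 ≡ 5 (mod 8).
    Then x = 7 + 21·5 = 112, valid modulo lcm(21, 8) = 168: x ≡ 112 (mod 168).
Verify: 112 mod 7 = 0 ✓, 112 mod 3 = 1 ✓, 112 mod 8 = 0 ✓.

x ≡ 112 (mod 168).


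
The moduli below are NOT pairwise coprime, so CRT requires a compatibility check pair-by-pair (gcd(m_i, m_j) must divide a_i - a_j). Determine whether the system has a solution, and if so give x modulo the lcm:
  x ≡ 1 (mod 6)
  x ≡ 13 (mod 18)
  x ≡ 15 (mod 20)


Moduli 6, 18, 20 are not pairwise coprime, so CRT works modulo lcm(m_i) when all pairwise compatibility conditions hold.
Pairwise compatibility: gcd(m_i, m_j) must divide a_i - a_j for every pair.
Merge one congruence at a time:
  Start: x ≡ 1 (mod 6).
  Combine with x ≡ 13 (mod 18): gcd(6, 18) = 6; 13 - 1 = 12, which IS divisible by 6, so compatible.
    Write x = 1 + 6·t and substitute into x ≡ 13 (mod 18): 6·t ≡ 13 − 1 = 12 (mod 18).
    Divide the congruence (and modulus) by g = 6: 1·t ≡ 2 (mod 3).
    So t ≡ 2 (mod 3).
    Then x = 1 + 6·2 = 13, valid modulo lcm(6, 18) = 18: x ≡ 13 (mod 18).
  Combine with x ≡ 15 (mod 20): gcd(18, 20) = 2; 15 - 13 = 2, which IS divisible by 2, so compatible.
    Write x = 13 + 18·t and substitute into x ≡ 15 (mod 20): 18·t ≡ 15 − 13 = 2 (mod 20).
    Divide the congruence (and modulus) by g = 2: 9·t ≡ 1 (mod 10).
    The inverse of 9 mod 10 is 9 (since 9·9 = 81 = 8·10 + 1), so t ≡ 9·1 = 9 ≡ 9 (mod 10).
    Then x = 13 + 18·9 = 175, valid modulo lcm(18, 20) = 180: x ≡ 175 (mod 180).
Verify: 175 mod 6 = 1, 175 mod 18 = 13, 175 mod 20 = 15.

x ≡ 175 (mod 180).


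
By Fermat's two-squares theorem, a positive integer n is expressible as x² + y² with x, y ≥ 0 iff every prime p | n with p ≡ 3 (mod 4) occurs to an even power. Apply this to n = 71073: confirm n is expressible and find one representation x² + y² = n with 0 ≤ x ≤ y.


Step 1: Factor n = 71073 = 3^2 · 53 · 149.
Step 2: Check the mod-4 condition on each prime factor: 3 ≡ 3 (mod 4), exponent 2 (must be even); 53 ≡ 1 (mod 4), exponent 1; 149 ≡ 1 (mod 4), exponent 1.
All primes ≡ 3 (mod 4) appear to even exponent (or don't appear), so by the two-squares theorem n IS expressible as a sum of two squares.
Step 3: Build a representation. Group n = k² · m with k = 3 and m = 53 · 149 = 7897 (a product of primes ≡ 1 (mod 4)); a representation of m scales to one of n via (k·x)² + (k·y)² = k²(x² + y²). Each prime p ≡ 1 (mod 4) is itself a sum of two squares; find a² by testing p − a² for a perfect square:
  53: 53 − 1² = 52, 53 − 2² = 49 = 7² ⇒ 53 = 2² + 7².
  149: 149 − 1² = 148, 149 − 2² = 145, 149 − 3² = 140, 149 − 4² = 133, 149 − 5² = 124, 149 − 6² = 113, 149 − 7² = 100 = 10² ⇒ 149 = 7² + 10².
  Combine using the Brahmagupta–Fibonacci identity (a² + b²)(c² + d²) = (ac − bd)² + (ad + bc)² = (ac + bd)² + (ad − bc)²:
  53 · 149 = 7897: from (2² + 7²)(7² + 10²), take (2·7 − 7·10, 2·10 + 7·7) = (14 − 70, 20 + 49) = (-56, 69); dropping signs (only squares matter) gives (56, 69); check 56² + 69² = 3136 + 4761 = 7897 ✓.
  Scale by k = 3: (3·56, 3·69) = (168, 207).
Step 4: Order so x ≤ y and verify: 168² + 207² = 28224 + 42849 = 71073 = n. ✓

n = 71073 = 168² + 207² (one valid representation with x ≤ y).


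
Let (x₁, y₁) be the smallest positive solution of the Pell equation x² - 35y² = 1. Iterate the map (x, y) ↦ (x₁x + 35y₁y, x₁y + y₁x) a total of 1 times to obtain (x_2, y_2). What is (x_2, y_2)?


Step 1: Find the fundamental solution (x₁, y₁) of x² - 35y² = 1.
  Expand √35 as a continued fraction. a₀ = ⌊√35⌋ = 5; iterate m_{k+1} = d_k·a_k − m_k, d_{k+1} = (35 − m_{k+1}²)/d_k, a_{k+1} = ⌊(a₀ + m_{k+1})/d_{k+1}⌋ (starting m₀ = 0, d₀ = 1), with convergents p_k = a_k·p_{k-1} + p_{k-2}, q_k = a_k·q_{k-1} + q_{k-2} (p₋₁ = 1, q₋₁ = 0):
  k = 0: a₀ = 5; p₀/q₀ = 5/1; p₀² − 35·q₀² = 25 − 35 = -10.
  k = 1: m = 5, d = 10, a = ⌊(5 + 5)/10⌋ = 1; p/q = (1·5 + 1)/(1·1 + 0) = 6/1; p² − 35·q² = 36 − 35 = 1.
  The first convergent with p² − 35·q² = 1 gives the fundamental solution (x₁, y₁) = (6, 1).
Step 2: Apply the recurrence (x_{n+1}, y_{n+1}) = (x₁x_n + 35y₁y_n, x₁y_n + y₁x_n) repeatedly.
  From (x_1, y_1) = (6, 1): x_2 = 6·6 + 35·1·1 = 71; y_2 = 6·1 + 1·6 = 12.
Step 3: Verify x_2² - 35·y_2² = 5041 - 5040 = 1 (should be 1). ✓

(x_1, y_1) = (6, 1); (x_2, y_2) = (71, 12).


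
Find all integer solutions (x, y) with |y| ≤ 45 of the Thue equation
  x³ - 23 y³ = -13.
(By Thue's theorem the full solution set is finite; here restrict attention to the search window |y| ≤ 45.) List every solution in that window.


The equation is x³ - 23y³ = -13. For fixed y, x³ = 23·y³ − 13, so a solution requires the RHS to be a perfect cube.
Strategy: iterate y from -45 to 45, compute RHS = 23·y³ − 13, and check whether it is a (positive or negative) perfect cube.
Check small values of y:
  y = 0: RHS = -13 is not a perfect cube.
  y = 1: RHS = 10 is not a perfect cube.
  y = -1: RHS = -36 is not a perfect cube.
  y = 2: RHS = 171 is not a perfect cube.
  y = -2: RHS = -197 is not a perfect cube.
  y = 3: RHS = 608 is not a perfect cube.
  y = -3: RHS = -634 is not a perfect cube.
Continuing the search up to |y| = 45 finds no solutions either.
No (x, y) in the scanned range satisfies the equation.

No integer solutions with |y| ≤ 45.


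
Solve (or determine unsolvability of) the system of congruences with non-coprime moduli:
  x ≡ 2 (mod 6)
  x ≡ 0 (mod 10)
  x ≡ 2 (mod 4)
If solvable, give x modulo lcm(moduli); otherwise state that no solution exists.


Moduli 6, 10, 4 are not pairwise coprime, so CRT works modulo lcm(m_i) when all pairwise compatibility conditions hold.
Pairwise compatibility: gcd(m_i, m_j) must divide a_i - a_j for every pair.
Merge one congruence at a time:
  Start: x ≡ 2 (mod 6).
  Combine with x ≡ 0 (mod 10): gcd(6, 10) = 2; 0 - 2 = -2, which IS divisible by 2, so compatible.
    Write x = 2 + 6·t and substitute into x ≡ 0 (mod 10): 6·t ≡ 0 − 2 = -2 (mod 10).
    Divide the congruence (and modulus) by g = 2: 3·t ≡ -1 (mod 5).
    Reduce coefficients mod 5: 3·t ≡ 4 (mod 5).
    The inverse of 3 mod 5 is 2 (since 3·2 = 6 = 1·5 + 1), so t ≡ 2·4 = 8 ≡ 3 (mod 5).
    Then x = 2 + 6·3 = 20, valid modulo lcm(6, 10) = 30: x ≡ 20 (mod 30).
  Combine with x ≡ 2 (mod 4): gcd(30, 4) = 2; 2 - 20 = -18, which IS divisible by 2, so compatible.
    Write x = 20 + 30·t and substitute into x ≡ 2 (mod 4): 30·t ≡ 2 − 20 = -18 (mod 4).
    Divide the congruence (and modulus) by g = 2: 15·t ≡ -9 (mod 2).
    Reduce coefficients mod 2: 1·t ≡ 1 (mod 2).
    So t ≡ 1 (mod 2).
    Then x = 20 + 30·1 = 50, valid modulo lcm(30, 4) = 60: x ≡ 50 (mod 60).
Verify: 50 mod 6 = 2, 50 mod 10 = 0, 50 mod 4 = 2.

x ≡ 50 (mod 60).


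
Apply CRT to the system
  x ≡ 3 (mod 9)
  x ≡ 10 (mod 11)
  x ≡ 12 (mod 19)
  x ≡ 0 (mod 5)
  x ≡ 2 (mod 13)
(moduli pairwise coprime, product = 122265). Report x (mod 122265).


Product of moduli M = 9 · 11 · 19 · 5 · 13 = 122265.
Merge one congruence at a time:
  Start: x ≡ 3 (mod 9).
  Combine with x ≡ 10 (mod 11); new modulus lcm = 99.
    Write x = 3 + 9·t and substitute into x ≡ 10 (mod 11): 9·t ≡ 10 − 3 = 7 (mod 11).
    The inverse of 9 mod 11 is 5 (since 9·5 = 45 = 4·11 + 1), so t ≡ 5·7 = 35 ≡ 2 (mod 11).
    Then x = 3 + 9·2 = 21, valid modulo lcm(9, 11) = 99: x ≡ 21 (mod 99).
  Combine with x ≡ 12 (mod 19); new modulus lcm = 1881.
    Write x = 21 + 99·t and substitute into x ≡ 12 (mod 19): 99·t ≡ 12 − 21 = -9 (mod 19).
    Reduce coefficients mod 19: 4·t ≡ 10 (mod 19).
    The inverse of 4 mod 19 is 5 (since 4·5 = 20 = 1·19 + 1), so t ≡ 5·10 = 50 ≡ 12 (mod 19).
    Then x = 21 + 99·12 = 1209, valid modulo lcm(99, 19) = 1881: x ≡ 1209 (mod 1881).
  Combine with x ≡ 0 (mod 5); new modulus lcm = 9405.
    Write x = 1209 + 1881·t and substitute into x ≡ 0 (mod 5): 1881·t ≡ 0 − 1209 = -1209 (mod 5).
    Reduce coefficients mod 5: 1·t ≡ 1 (mod 5).
    So t ≡ 1 (mod 5).
    Then x = 1209 + 1881·1 = 3090, valid modulo lcm(1881, 5) = 9405: x ≡ 3090 (mod 9405).
  Combine with x ≡ 2 (mod 13); new modulus lcm = 122265.
    Write x = 3090 + 9405·t and substitute into x ≡ 2 (mod 13): 9405·t ≡ 2 − 3090 = -3088 (mod 13).
    Reduce coefficients mod 13: 6·t ≡ 6 (mod 13).
    The inverse of 6 mod 13 is 11 (since 6·11 = 66 = 5·13 + 1), so t ≡ 11·6 = 66 ≡ 1 (mod 13).
    Then x = 3090 + 9405·1 = 12495, valid modulo lcm(9405, 13) = 122265: x ≡ 12495 (mod 122265).
Verify against each original: 12495 mod 9 = 3, 12495 mod 11 = 10, 12495 mod 19 = 12, 12495 mod 5 = 0, 12495 mod 13 = 2.

x ≡ 12495 (mod 122265).


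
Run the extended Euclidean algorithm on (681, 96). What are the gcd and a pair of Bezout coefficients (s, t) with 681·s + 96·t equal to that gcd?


Euclidean algorithm on (681, 96) — divide until remainder is 0:
  681 = 7 · 96 + 9
  96 = 10 · 9 + 6
  9 = 1 · 6 + 3
  6 = 2 · 3 + 0
gcd(681, 96) = 3.
Track Bezout coefficients alongside the remainders: start with r₀ = 681 = a·1 + b·0 (s = 1, t = 0) and r₁ = 96 = a·0 + b·1 (s = 0, t = 1); each new remainder r_{k+1} = r_{k-1} − q_k·r_k inherits s_{k+1} = s_{k-1} − q_k·s_k, t_{k+1} = t_{k-1} − q_k·t_k, so r_k = a·s_k + b·t_k at every step:
  q = 7: r = 9, s = 1 − 7·0 = 1, t = 0 − 7·1 = -7  (check: 681·1 + 96·(-7) = 9)
  q = 10: r = 6, s = 0 − 10·1 = -10, t = 1 − 10·(-7) = 71  (check: 681·(-10) + 96·71 = 6)
  q = 1: r = 3, s = 1 − 1·(-10) = 11, t = -7 − 1·71 = -78  (check: 681·11 + 96·(-78) = 3)
The row with r = 3 (the gcd) gives the Bezout coefficients s = 11, t = -78.
Result: 681 · (11) + 96 · (-78) = 3.

gcd(681, 96) = 3; s = 11, t = -78 (check: 681·11 + 96·(-78) = 3).


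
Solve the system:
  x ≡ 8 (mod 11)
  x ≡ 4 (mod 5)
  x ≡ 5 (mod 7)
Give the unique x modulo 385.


Moduli 11, 5, 7 are pairwise coprime; by CRT there is a unique solution modulo M = 11 · 5 · 7 = 385.
Solve pairwise, accumulating the modulus:
  Start with x ≡ 8 (mod 11).
  Combine with x ≡ 4 (mod 5): since gcd(11, 5) = 1, we get a unique residue mod 55.
    Write x = 8 + 11·t and substitute into x ≡ 4 (mod 5): 11·t ≡ 4 − 8 = -4 (mod 5).
    Reduce coefficients mod 5: 1·t ≡ 1 (mod 5).
    So t ≡ 1 (mod 5).
    Then x = 8 + 11·1 = 19, valid modulo lcm(11, 5) = 55: x ≡ 19 (mod 55).
  Combine with x ≡ 5 (mod 7): since gcd(55, 7) = 1, we get a unique residue mod 385.
    Write x = 19 + 55·t and substitute into x ≡ 5 (mod 7): 55·t ≡ 5 − 19 = -14 (mod 7).
    Reduce coefficients mod 7: 6·t ≡ 0 (mod 7).
    The inverse of 6 mod 7 is 6 (since 6·6 = 36 = 5·7 + 1), so t ≡ 6·0 = 0 ≡ 0 (mod 7).
    Then x = 19 + 55·0 = 19, valid modulo lcm(55, 7) = 385: x ≡ 19 (mod 385).
Verify: 19 mod 11 = 8 ✓, 19 mod 5 = 4 ✓, 19 mod 7 = 5 ✓.

x ≡ 19 (mod 385).


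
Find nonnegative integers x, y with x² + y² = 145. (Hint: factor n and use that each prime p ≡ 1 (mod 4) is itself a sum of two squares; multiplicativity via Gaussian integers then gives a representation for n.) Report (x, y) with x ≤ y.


Step 1: Factor n = 145 = 5 · 29.
Step 2: Check the mod-4 condition on each prime factor: 5 ≡ 1 (mod 4), exponent 1; 29 ≡ 1 (mod 4), exponent 1.
All primes ≡ 3 (mod 4) appear to even exponent (or don't appear), so by the two-squares theorem n IS expressible as a sum of two squares.
Step 3: Build a representation. Here n = 5 · 29 is a product of primes ≡ 1 (mod 4). Each prime p ≡ 1 (mod 4) is itself a sum of two squares; find a² by testing p − a² for a perfect square:
  5: 5 − 1² = 4 = 2² ⇒ 5 = 1² + 2².
  29: 29 − 1² = 28, 29 − 2² = 25 = 5² ⇒ 29 = 2² + 5².
  Combine using the Brahmagupta–Fibonacci identity (a² + b²)(c² + d²) = (ac − bd)² + (ad + bc)² = (ac + bd)² + (ad − bc)²:
  5 · 29 = 145: from (1² + 2²)(2² + 5²), take (1·2 − 2·5, 1·5 + 2·2) = (2 − 10, 5 + 4) = (-8, 9); dropping signs (only squares matter) gives (8, 9); check 8² + 9² = 64 + 81 = 145 ✓.
Step 4: Order so x ≤ y and verify: 8² + 9² = 64 + 81 = 145 = n. ✓

n = 145 = 8² + 9² (one valid representation with x ≤ y).


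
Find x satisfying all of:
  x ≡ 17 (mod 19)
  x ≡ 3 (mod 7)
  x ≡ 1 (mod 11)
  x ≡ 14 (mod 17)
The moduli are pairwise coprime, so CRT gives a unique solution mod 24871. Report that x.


Product of moduli M = 19 · 7 · 11 · 17 = 24871.
Merge one congruence at a time:
  Start: x ≡ 17 (mod 19).
  Combine with x ≡ 3 (mod 7); new modulus lcm = 133.
    Write x = 17 + 19·t and substitute into x ≡ 3 (mod 7): 19·t ≡ 3 − 17 = -14 (mod 7).
    Reduce coefficients mod 7: 5·t ≡ 0 (mod 7).
    The inverse of 5 mod 7 is 3 (since 5·3 = 15 = 2·7 + 1), so t ≡ 3·0 = 0 ≡ 0 (mod 7).
    Then x = 17 + 19·0 = 17, valid modulo lcm(19, 7) = 133: x ≡ 17 (mod 133).
  Combine with x ≡ 1 (mod 11); new modulus lcm = 1463.
    Write x = 17 + 133·t and substitute into x ≡ 1 (mod 11): 133·t ≡ 1 − 17 = -16 (mod 11).
    Reduce coefficients mod 11: 1·t ≡ 6 (mod 11).
    So t ≡ 6 (mod 11).
    Then x = 17 + 133·6 = 815, valid modulo lcm(133, 11) = 1463: x ≡ 815 (mod 1463).
  Combine with x ≡ 14 (mod 17); new modulus lcm = 24871.
    Write x = 815 + 1463·t and substitute into x ≡ 14 (mod 17): 1463·t ≡ 14 − 815 = -801 (mod 17).
    Reduce coefficients mod 17: 1·t ≡ 15 (mod 17).
    So t ≡ 15 (mod 17).
    Then x = 815 + 1463·15 = 22760, valid modulo lcm(1463, 17) = 24871: x ≡ 22760 (mod 24871).
Verify against each original: 22760 mod 19 = 17, 22760 mod 7 = 3, 22760 mod 11 = 1, 22760 mod 17 = 14.

x ≡ 22760 (mod 24871).


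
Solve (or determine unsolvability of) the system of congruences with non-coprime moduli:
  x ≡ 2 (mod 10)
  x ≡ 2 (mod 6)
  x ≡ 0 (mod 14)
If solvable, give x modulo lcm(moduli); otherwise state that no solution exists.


Moduli 10, 6, 14 are not pairwise coprime, so CRT works modulo lcm(m_i) when all pairwise compatibility conditions hold.
Pairwise compatibility: gcd(m_i, m_j) must divide a_i - a_j for every pair.
Merge one congruence at a time:
  Start: x ≡ 2 (mod 10).
  Combine with x ≡ 2 (mod 6): gcd(10, 6) = 2; 2 - 2 = 0, which IS divisible by 2, so compatible.
    Write x = 2 + 10·t and substitute into x ≡ 2 (mod 6): 10·t ≡ 2 − 2 = 0 (mod 6).
    Divide the congruence (and modulus) by g = 2: 5·t ≡ 0 (mod 3).
    Reduce coefficients mod 3: 2·t ≡ 0 (mod 3).
    The inverse of 2 mod 3 is 2 (since 2·2 = 4 = 1·3 + 1), so t ≡ 2·0 = 0 ≡ 0 (mod 3).
    Then x = 2 + 10·0 = 2, valid modulo lcm(10, 6) = 30: x ≡ 2 (mod 30).
  Combine with x ≡ 0 (mod 14): gcd(30, 14) = 2; 0 - 2 = -2, which IS divisible by 2, so compatible.
    Write x = 2 + 30·t and substitute into x ≡ 0 (mod 14): 30·t ≡ 0 − 2 = -2 (mod 14).
    Divide the congruence (and modulus) by g = 2: 15·t ≡ -1 (mod 7).
    Reduce coefficients mod 7: 1·t ≡ 6 (mod 7).
    So t ≡ 6 (mod 7).
    Then x = 2 + 30·6 = 182, valid modulo lcm(30, 14) = 210: x ≡ 182 (mod 210).
Verify: 182 mod 10 = 2, 182 mod 6 = 2, 182 mod 14 = 0.

x ≡ 182 (mod 210).


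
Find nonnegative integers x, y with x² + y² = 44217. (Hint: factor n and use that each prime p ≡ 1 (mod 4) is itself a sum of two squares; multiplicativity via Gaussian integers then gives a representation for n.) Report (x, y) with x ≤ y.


Step 1: Factor n = 44217 = 3^2 · 17^3.
Step 2: Check the mod-4 condition on each prime factor: 3 ≡ 3 (mod 4), exponent 2 (must be even); 17 ≡ 1 (mod 4), exponent 3.
All primes ≡ 3 (mod 4) appear to even exponent (or don't appear), so by the two-squares theorem n IS expressible as a sum of two squares.
Step 3: Build a representation. Group n = k² · m with k = 3 and m = 17 · 17 · 17 = 4913 (a product of primes ≡ 1 (mod 4)); a representation of m scales to one of n via (k·x)² + (k·y)² = k²(x² + y²). Each prime p ≡ 1 (mod 4) is itself a sum of two squares; find a² by testing p − a² for a perfect square:
  17: 17 − 1² = 16 = 4² ⇒ 17 = 1² + 4².
  Combine using the Brahmagupta–Fibonacci identity (a² + b²)(c² + d²) = (ac − bd)² + (ad + bc)² = (ac + bd)² + (ad − bc)²:
  17 · 17 = 289: from (1² + 4²)(1² + 4²), take (1·1 − 4·4, 1·4 + 4·1) = (1 − 16, 4 + 4) = (-15, 8); dropping signs (only squares matter) gives (15, 8); check 15² + 8² = 225 + 64 = 289 ✓.
  289 · 17 = 4913: from (15² + 8²)(1² + 4²), take (15·1 − 8·4, 15·4 + 8·1) = (15 − 32, 60 + 8) = (-17, 68); dropping signs (only squares matter) gives (17, 68); check 17² + 68² = 289 + 4624 = 4913 ✓.
  Scale by k = 3: (3·17, 3·68) = (51, 204).
Step 4: Order so x ≤ y and verify: 51² + 204² = 2601 + 41616 = 44217 = n. ✓

n = 44217 = 51² + 204² (one valid representation with x ≤ y).


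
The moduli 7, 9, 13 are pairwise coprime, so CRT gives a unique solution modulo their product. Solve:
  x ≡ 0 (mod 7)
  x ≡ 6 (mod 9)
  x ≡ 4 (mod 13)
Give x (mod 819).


Moduli 7, 9, 13 are pairwise coprime; by CRT there is a unique solution modulo M = 7 · 9 · 13 = 819.
Solve pairwise, accumulating the modulus:
  Start with x ≡ 0 (mod 7).
  Combine with x ≡ 6 (mod 9): since gcd(7, 9) = 1, we get a unique residue mod 63.
    Write x = 0 + 7·t and substitute into x ≡ 6 (mod 9): 7·t ≡ 6 − 0 = 6 (mod 9).
    The inverse of 7 mod 9 is 4 (since 7·4 = 28 = 3·9 + 1), so t ≡ 4·6 = 24 ≡ 6 (mod 9).
    Then x = 0 + 7·6 = 42, valid modulo lcm(7, 9) = 63: x ≡ 42 (mod 63).
  Combine with x ≡ 4 (mod 13): since gcd(63, 13) = 1, we get a unique residue mod 819.
    Write x = 42 + 63·t and substitute into x ≡ 4 (mod 13): 63·t ≡ 4 − 42 = -38 (mod 13).
    Reduce coefficients mod 13: 11·t ≡ 1 (mod 13).
    The inverse of 11 mod 13 is 6 (since 11·6 = 66 = 5·13 + 1), so t ≡ 6·1 = 6 ≡ 6 (mod 13).
    Then x = 42 + 63·6 = 420, valid modulo lcm(63, 13) = 819: x ≡ 420 (mod 819).
Verify: 420 mod 7 = 0 ✓, 420 mod 9 = 6 ✓, 420 mod 13 = 4 ✓.

x ≡ 420 (mod 819).
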